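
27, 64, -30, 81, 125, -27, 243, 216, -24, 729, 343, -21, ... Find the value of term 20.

1000

Split by position mod 3: positions 1, 4, 7, … form one track, and each other residue class forms its own.
Stream A: 27, 81, 243, 729 — powers of 3.
Stream B: 64, 125, 216, 343 — perfect cubes starting at 4³.
Stream C: -30, -27, -24, -21 — arithmetic, step +3.
Position 20 → stream B, term 7 = 1000.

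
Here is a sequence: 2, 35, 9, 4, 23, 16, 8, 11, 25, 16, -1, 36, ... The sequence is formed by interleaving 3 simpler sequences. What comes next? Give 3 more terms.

32, -13, 49

The terms cycle through 3 interleaved subsequences.
Track A = 2, 4, 8, 16: powers of 2.
Track B = 35, 23, 11, -1: subtracting 12 each time.
Track C = 9, 16, 25, 36: the squares 3², 4², 5², ….
The 13th slot belongs to track A; its 5th term is 32.
Position 14 → track B, term 5 = -13.
The 15th slot belongs to track C; its 5th term is 49.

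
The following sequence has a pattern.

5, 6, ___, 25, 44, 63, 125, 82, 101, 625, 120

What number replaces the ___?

Positions follow the repeating pattern ABB; grouping by letter gives 2 tracks.
Subsequence A: 5, 25, 125, 625. Successive powers of 5.
Subsequence B: 6, ?, 44, 63, 82, 101, 120. Linear: a_n = -13 + 19·n.
Subsequence B's pattern makes the blank 25.

25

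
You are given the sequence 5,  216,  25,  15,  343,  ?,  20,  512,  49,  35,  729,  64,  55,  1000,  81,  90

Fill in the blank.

36

Read the sequence 3 terms at a time; column i is its own pattern.
Track A: 5, 15, 20, 35, 55, 90 — each term equals the sum of the previous two.
Track B: 216, 343, 512, 729, 1000 — the cubes 6³, 7³, 8³, ….
Track C: 25, ?, 49, 64, 81 — the squares 5², 6², 7², ….
Filling track C at index 2 by its rule yields 36.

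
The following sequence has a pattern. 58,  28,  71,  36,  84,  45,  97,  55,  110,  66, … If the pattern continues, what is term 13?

136

Positions 1, 3, 5, … form one subsequence and positions 2, 4, 6, … form another.
Track A = 58, 71, 84, 97, 110: adding 13 each time.
Track B = 28, 36, 45, 55, 66: the triangular numbers T_7, T_8, ….
The 13th slot belongs to track A; its 7th term is 136.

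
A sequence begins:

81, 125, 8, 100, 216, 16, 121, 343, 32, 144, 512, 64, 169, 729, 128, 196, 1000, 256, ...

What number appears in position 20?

Taking every 3rd term gives 3 separate tracks.
Track A is 81, 100, 121, 144, 169, 196, which is perfect squares starting at 9².
Track B is 125, 216, 343, 512, 729, 1000, which is consecutive cubes n³ from n = 5.
Track C is 8, 16, 32, 64, 128, 256, which is powers 2^3, 2^4, 2^5, ….
Position 20 → track B, term 7 = 1331.

1331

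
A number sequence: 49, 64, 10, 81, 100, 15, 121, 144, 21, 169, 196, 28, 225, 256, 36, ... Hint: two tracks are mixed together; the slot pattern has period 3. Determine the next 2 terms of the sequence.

Reading positions in blocks of 3 reveals the pattern AAB — 2 tracks woven together.
Track A is 49, 64, 81, 100, 121, 144, 169, 196, 225, 256, which is consecutive squares n² from n = 7.
Track B is 10, 15, 21, 28, 36, which is triangular numbers starting at T_4.
Position 16 → track A, term 11 = 289.
Position 17 falls in track A as its term 12, giving 324.

289, 324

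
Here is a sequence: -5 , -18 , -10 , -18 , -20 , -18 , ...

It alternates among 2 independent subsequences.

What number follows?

-40

Positions 1, 3, 5, … form one subsequence and positions 2, 4, 6, … form another.
Track A is -5, -10, -20, which is a geometric progression (common ratio 2).
Track B is -18, -18, -18, which is always -18.
Position 7 falls in track A as its term 4, giving -40.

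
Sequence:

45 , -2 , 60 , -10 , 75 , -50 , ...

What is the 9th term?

105

Odd-indexed and even-indexed terms follow separate rules.
Subsequence A: 45, 60, 75 (arithmetic, step +15).
Subsequence B: -2, -10, -50 (geometric with ratio 5).
The 9th slot belongs to subsequence A; its 5th term is 105.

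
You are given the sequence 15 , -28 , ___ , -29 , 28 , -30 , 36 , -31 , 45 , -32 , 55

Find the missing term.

21

Positions 1, 3, 5, … form one subsequence and positions 2, 4, 6, … form another.
Track A is 15, ?, 28, 36, 45, 55, which is triangular numbers starting at T_5.
Track B is -28, -29, -30, -31, -32, which is linear: a_n = -27 − n.
Filling track A at index 2 by its rule yields 21.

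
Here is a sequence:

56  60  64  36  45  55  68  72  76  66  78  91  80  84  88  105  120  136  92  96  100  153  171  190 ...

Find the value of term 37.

128

Reading positions in blocks of 6 reveals the pattern AAABBB — 2 tracks woven together.
Track A is 56, 60, 64, 68, 72, 76, 80, 84, 88, 92, 96, 100, which is adding 4 each time.
Track B is 36, 45, 55, 66, 78, 91, 105, 120, 136, 153, 171, 190, which is triangular numbers starting at T_8.
Position 37 falls in track A as its term 19, giving 128.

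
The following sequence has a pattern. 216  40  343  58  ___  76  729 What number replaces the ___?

512

Positions 1, 3, 5, … form one subsequence and positions 2, 4, 6, … form another.
Track A: 216, 343, ?, 729. Consecutive cubes n³ from n = 6.
Track B: 40, 58, 76. Arithmetic, step +18.
So the missing entry in track A is 512.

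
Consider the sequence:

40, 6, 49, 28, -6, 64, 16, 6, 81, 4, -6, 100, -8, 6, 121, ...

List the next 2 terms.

The terms cycle through 3 interleaved subsequences.
Track A: 40, 28, 16, 4, -8 (arithmetic, step −12).
Track B: 6, -6, 6, -6, 6 (oscillating between 6 and -6).
Track C: 49, 64, 81, 100, 121 (the squares 7², 8², 9², …).
Position 16 falls in track A as its term 6, giving -20.
The 17th slot belongs to track B; its 6th term is -6.

-20, -6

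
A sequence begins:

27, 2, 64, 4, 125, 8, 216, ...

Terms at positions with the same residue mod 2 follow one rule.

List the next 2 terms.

16, 343

Odd-indexed and even-indexed terms follow separate rules.
Subsequence A = 27, 64, 125, 216: the cubes 3³, 4³, 5³, ….
Subsequence B = 2, 4, 8: powers of 2.
Term 8 comes from subsequence B (its 4th entry): 16.
Term 9 comes from subsequence A (its 5th entry): 343.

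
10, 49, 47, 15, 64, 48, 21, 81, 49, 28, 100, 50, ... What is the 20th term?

Split by position mod 3 into 3 tracks.
Track A: 10, 15, 21, 28 (triangular numbers n(n+1)/2 for n = 4, 5, …).
Track B: 49, 64, 81, 100 (consecutive squares n² from n = 7).
Track C: 47, 48, 49, 50 (linear: a_n = 46 + n).
The 20th slot belongs to track B; its 7th term is 169.

169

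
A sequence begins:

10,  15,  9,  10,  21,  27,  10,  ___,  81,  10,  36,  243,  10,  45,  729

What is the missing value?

28

The terms cycle through 3 interleaved subsequences.
Subsequence A = 10, 10, 10, 10, 10: constant 10.
Subsequence B = 15, 21, ?, 36, 45: triangular numbers starting at T_5.
Subsequence C = 9, 27, 81, 243, 729: powers 3^2, 3^3, 3^4, ….
Filling subsequence B at index 3 by its rule yields 28.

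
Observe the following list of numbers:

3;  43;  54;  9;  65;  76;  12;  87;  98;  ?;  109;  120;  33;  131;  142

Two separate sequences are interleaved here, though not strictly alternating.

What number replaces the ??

Positions follow the repeating pattern ABB; grouping by letter gives 2 tracks.
Stream A: 3, 9, 12, ?, 33 (a Fibonacci-like recurrence a_n = a_{n-1} + a_{n-2}).
Stream B: 43, 54, 65, 76, 87, 98, 109, 120, 131, 142 (linear: a_n = 32 + 11·n).
The gap is stream A's term 4; the rule gives 21.

21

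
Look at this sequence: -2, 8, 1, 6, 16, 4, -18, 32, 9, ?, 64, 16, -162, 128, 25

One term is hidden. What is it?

54

The terms cycle through 3 interleaved subsequences.
Track A is -2, 6, -18, ?, -162, which is geometric, ×-3 each step.
Track B is 8, 16, 32, 64, 128, which is powers of 2.
Track C is 1, 4, 9, 16, 25, which is the squares 1², 2², 3², ….
Track A's pattern makes the blank 54.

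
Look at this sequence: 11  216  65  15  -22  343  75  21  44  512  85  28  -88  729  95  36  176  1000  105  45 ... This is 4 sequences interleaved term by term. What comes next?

Taking every 4th term gives 4 separate tracks.
Subsequence A = 11, -22, 44, -88, 176: a geometric progression (common ratio -2).
Subsequence B = 216, 343, 512, 729, 1000: the cubes 6³, 7³, 8³, ….
Subsequence C = 65, 75, 85, 95, 105: linear: a_n = 55 + 10·n.
Subsequence D = 15, 21, 28, 36, 45: the triangular numbers T_5, T_6, ….
Term 21 comes from subsequence A (its 6th entry): -352.

-352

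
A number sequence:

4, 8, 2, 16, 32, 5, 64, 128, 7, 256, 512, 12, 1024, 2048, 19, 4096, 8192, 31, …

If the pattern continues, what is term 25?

262144

The slot pattern repeats as AAB (period 3), so there are 2 interleaved tracks.
Track A: 4, 8, 16, 32, 64, 128, 256, 512, 1024, 2048, 4096, 8192 — powers 2^2, 2^3, 2^4, ….
Track B: 2, 5, 7, 12, 19, 31 — a Fibonacci-like recurrence a_n = a_{n-1} + a_{n-2}.
Position 25 falls in track A as its term 17, giving 262144.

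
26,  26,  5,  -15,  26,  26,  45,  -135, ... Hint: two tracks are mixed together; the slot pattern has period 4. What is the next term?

Reading positions in blocks of 4 reveals the pattern AABB — 2 tracks woven together.
Subsequence A: 26, 26, 26, 26. Always 26.
Subsequence B: 5, -15, 45, -135. Geometric, ×-3 each step.
Position 9 falls in subsequence A as its term 5, giving 26.

26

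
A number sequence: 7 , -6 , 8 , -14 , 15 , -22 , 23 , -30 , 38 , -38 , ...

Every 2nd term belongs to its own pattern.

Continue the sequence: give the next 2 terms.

61, -46

Positions 1, 3, 5, … form one subsequence and positions 2, 4, 6, … form another.
Track A: 7, 8, 15, 23, 38 (a Fibonacci-like recurrence a_n = a_{n-1} + a_{n-2}).
Track B: -6, -14, -22, -30, -38 (subtracting 8 each time).
Term 11 comes from track A (its 6th entry): 61.
Position 12 falls in track B as its term 6, giving -46.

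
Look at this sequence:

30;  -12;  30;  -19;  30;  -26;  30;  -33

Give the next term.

Positions 1, 3, 5, … form one subsequence and positions 2, 4, 6, … form another.
Track A: 30, 30, 30, 30 (always 30).
Track B: -12, -19, -26, -33 (linear: a_n = -5 − 7·n).
Position 9 falls in track A as its term 5, giving 30.

30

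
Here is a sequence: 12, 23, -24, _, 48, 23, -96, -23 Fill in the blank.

The terms cycle through 2 interleaved subsequences.
Subsequence A is 12, -24, 48, -96, which is multiplying by -2 each time.
Subsequence B is 23, ?, 23, -23, which is alternating ±23.
Subsequence B's pattern makes the blank -23.

-23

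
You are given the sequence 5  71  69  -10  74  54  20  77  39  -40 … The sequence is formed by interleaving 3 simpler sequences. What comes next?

Split by position mod 3: positions 1, 4, 7, … form one track, and each other residue class forms its own.
Subsequence A is 5, -10, 20, -40, which is geometric with ratio -2.
Subsequence B is 71, 74, 77, which is linear: a_n = 68 + 3·n.
Subsequence C is 69, 54, 39, which is arithmetic, step −15.
The 11th slot belongs to subsequence B; its 4th term is 80.

80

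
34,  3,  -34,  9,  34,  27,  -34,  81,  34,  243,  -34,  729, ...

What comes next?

34

Positions 1, 3, 5, … form one subsequence and positions 2, 4, 6, … form another.
Stream A = 34, -34, 34, -34, 34, -34: the oscillation 34·(−1)^(n+1).
Stream B = 3, 9, 27, 81, 243, 729: powers 3^1, 3^2, 3^3, ….
The 13th slot belongs to stream A; its 7th term is 34.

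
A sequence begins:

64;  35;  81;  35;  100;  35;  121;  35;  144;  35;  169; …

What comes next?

Positions 1, 3, 5, … form one subsequence and positions 2, 4, 6, … form another.
Subsequence A: 64, 81, 100, 121, 144, 169 (perfect squares starting at 8²).
Subsequence B: 35, 35, 35, 35, 35 (the constant sequence 35).
Position 12 → subsequence B, term 6 = 35.

35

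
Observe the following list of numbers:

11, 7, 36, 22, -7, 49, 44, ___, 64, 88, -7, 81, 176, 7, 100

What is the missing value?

Split by position mod 3 into 3 tracks.
Track A is 11, 22, 44, 88, 176, which is multiplying by 2 each time.
Track B is 7, -7, ?, -7, 7, which is oscillating between 7 and -7.
Track C is 36, 49, 64, 81, 100, which is perfect squares starting at 6².
So the missing entry in track B is 7.

7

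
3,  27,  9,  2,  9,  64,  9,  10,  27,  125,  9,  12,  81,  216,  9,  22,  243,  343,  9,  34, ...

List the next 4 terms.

The terms cycle through 4 interleaved subsequences.
Track A: 3, 9, 27, 81, 243 (powers of 3).
Track B: 27, 64, 125, 216, 343 (perfect cubes starting at 3³).
Track C: 9, 9, 9, 9, 9 (the constant sequence 9).
Track D: 2, 10, 12, 22, 34 (each term equals the sum of the previous two).
Position 21 → track A, term 6 = 729.
Term 22 comes from track B (its 6th entry): 512.
Position 23 falls in track C as its term 6, giving 9.
The 24th slot belongs to track D; its 6th term is 56.

729, 512, 9, 56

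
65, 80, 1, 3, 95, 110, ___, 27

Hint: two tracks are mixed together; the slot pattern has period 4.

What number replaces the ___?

9

Reading positions in blocks of 4 reveals the pattern AABB — 2 tracks woven together.
Stream A: 65, 80, 95, 110 — adding 15 each time.
Stream B: 1, 3, ?, 27 — powers of 3.
So the missing entry in stream B is 9.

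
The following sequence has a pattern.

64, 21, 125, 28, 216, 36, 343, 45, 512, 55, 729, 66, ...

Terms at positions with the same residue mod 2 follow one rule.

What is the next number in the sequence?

The terms cycle through 2 interleaved subsequences.
Track A = 64, 125, 216, 343, 512, 729: consecutive cubes n³ from n = 4.
Track B = 21, 28, 36, 45, 55, 66: triangular numbers n(n+1)/2 for n = 6, 7, ….
Term 13 comes from track A (its 7th entry): 1000.

1000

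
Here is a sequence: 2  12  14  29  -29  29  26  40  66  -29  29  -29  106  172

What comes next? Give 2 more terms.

Positions follow the repeating pattern AAABBB; grouping by letter gives 2 tracks.
Stream A: 2, 12, 14, 26, 40, 66, 106, 172 (each term equals the sum of the previous two).
Stream B: 29, -29, 29, -29, 29, -29 (alternating ±29).
Term 15 comes from stream A (its 9th entry): 278.
The 16th slot belongs to stream B; its 7th term is 29.

278, 29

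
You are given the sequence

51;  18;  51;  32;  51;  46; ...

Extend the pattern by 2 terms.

51, 60

The terms cycle through 2 interleaved subsequences.
Track A: 51, 51, 51 (constant 51).
Track B: 18, 32, 46 (arithmetic, step +14).
Position 7 → track A, term 4 = 51.
Position 8 → track B, term 4 = 60.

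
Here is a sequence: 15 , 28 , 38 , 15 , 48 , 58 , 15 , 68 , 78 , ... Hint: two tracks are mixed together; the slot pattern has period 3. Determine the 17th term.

128

The slot pattern repeats as ABB (period 3), so there are 2 interleaved tracks.
Track A = 15, 15, 15: the constant sequence 15.
Track B = 28, 38, 48, 58, 68, 78: linear: a_n = 18 + 10·n.
Position 17 → track B, term 11 = 128.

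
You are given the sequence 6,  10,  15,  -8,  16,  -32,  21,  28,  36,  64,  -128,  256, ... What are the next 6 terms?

Reading positions in blocks of 6 reveals the pattern AAABBB — 2 tracks woven together.
Subsequence A: 6, 10, 15, 21, 28, 36. Triangular numbers n(n+1)/2 for n = 3, 4, ….
Subsequence B: -8, 16, -32, 64, -128, 256. Geometric, ×-2 each step.
Term 13 comes from subsequence A (its 7th entry): 45.
Term 14 comes from subsequence A (its 8th entry): 55.
Position 15 → subsequence A, term 9 = 66.
Position 16 falls in subsequence B as its term 7, giving -512.
Position 17 falls in subsequence B as its term 8, giving 1024.
Position 18 falls in subsequence B as its term 9, giving -2048.

45, 55, 66, -512, 1024, -2048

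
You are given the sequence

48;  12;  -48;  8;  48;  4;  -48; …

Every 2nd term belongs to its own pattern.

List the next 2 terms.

The terms cycle through 2 interleaved subsequences.
Track A is 48, -48, 48, -48, which is oscillating between 48 and -48.
Track B is 12, 8, 4, which is subtracting 4 each time.
Position 8 falls in track B as its term 4, giving 0.
The 9th slot belongs to track A; its 5th term is 48.

0, 48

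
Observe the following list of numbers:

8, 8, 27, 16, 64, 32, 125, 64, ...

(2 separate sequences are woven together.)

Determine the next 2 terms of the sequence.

Taking every 2nd term gives 2 separate tracks.
Track A = 8, 27, 64, 125: the cubes 2³, 3³, 4³, ….
Track B = 8, 16, 32, 64: powers of 2.
Position 9 → track A, term 5 = 216.
The 10th slot belongs to track B; its 5th term is 128.

216, 128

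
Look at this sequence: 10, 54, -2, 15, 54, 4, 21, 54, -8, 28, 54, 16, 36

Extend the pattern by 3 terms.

54, -32, 45

Read the sequence 3 terms at a time; column i is its own pattern.
Track A: 10, 15, 21, 28, 36 — triangular numbers n(n+1)/2 for n = 4, 5, ….
Track B: 54, 54, 54, 54 — the constant sequence 54.
Track C: -2, 4, -8, 16 — multiplying by -2 each time.
Position 14 falls in track B as its term 5, giving 54.
Term 15 comes from track C (its 5th entry): -32.
Term 16 comes from track A (its 6th entry): 45.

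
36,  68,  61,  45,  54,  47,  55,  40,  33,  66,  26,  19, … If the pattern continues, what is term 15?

Positions follow the repeating pattern ABB; grouping by letter gives 2 tracks.
Stream A is 36, 45, 55, 66, which is triangular numbers starting at T_8.
Stream B is 68, 61, 54, 47, 40, 33, 26, 19, which is arithmetic with common difference −7.
Position 15 → stream B, term 10 = 5.

5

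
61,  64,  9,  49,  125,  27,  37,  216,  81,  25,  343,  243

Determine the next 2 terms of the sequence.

13, 512

Split by position mod 3: positions 1, 4, 7, … form one track, and each other residue class forms its own.
Subsequence A is 61, 49, 37, 25, which is arithmetic with common difference −12.
Subsequence B is 64, 125, 216, 343, which is consecutive cubes n³ from n = 4.
Subsequence C is 9, 27, 81, 243, which is powers 3^2, 3^3, 3^4, ….
Position 13 falls in subsequence A as its term 5, giving 13.
The 14th slot belongs to subsequence B; its 5th term is 512.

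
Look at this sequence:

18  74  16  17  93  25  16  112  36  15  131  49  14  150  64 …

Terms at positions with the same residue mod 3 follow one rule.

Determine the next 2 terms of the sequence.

13, 169

Read the sequence 3 terms at a time; column i is its own pattern.
Stream A is 18, 17, 16, 15, 14, which is arithmetic with common difference −1.
Stream B is 74, 93, 112, 131, 150, which is arithmetic, step +19.
Stream C is 16, 25, 36, 49, 64, which is perfect squares starting at 4².
Position 16 falls in stream A as its term 6, giving 13.
Term 17 comes from stream B (its 6th entry): 169.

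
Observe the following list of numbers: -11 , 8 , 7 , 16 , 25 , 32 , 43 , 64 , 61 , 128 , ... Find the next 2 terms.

The terms cycle through 2 interleaved subsequences.
Subsequence A: -11, 7, 25, 43, 61. Arithmetic, step +18.
Subsequence B: 8, 16, 32, 64, 128. Powers 2^3, 2^4, 2^5, ….
The 11th slot belongs to subsequence A; its 6th term is 79.
Position 12 falls in subsequence B as its term 6, giving 256.

79, 256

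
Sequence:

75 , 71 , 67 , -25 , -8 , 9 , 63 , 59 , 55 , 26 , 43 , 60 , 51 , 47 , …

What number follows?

43

Positions follow the repeating pattern AAABBB; grouping by letter gives 2 tracks.
Track A: 75, 71, 67, 63, 59, 55, 51, 47 — arithmetic with common difference −4.
Track B: -25, -8, 9, 26, 43, 60 — arithmetic with common difference +17.
Term 15 comes from track A (its 9th entry): 43.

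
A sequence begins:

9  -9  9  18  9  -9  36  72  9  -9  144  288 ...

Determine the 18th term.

-9

Reading positions in blocks of 4 reveals the pattern AABB — 2 tracks woven together.
Track A is 9, -9, 9, -9, 9, -9, which is the oscillation 9·(−1)^(n+1).
Track B is 9, 18, 36, 72, 144, 288, which is geometric, ×2 each step.
The 18th slot belongs to track A; its 10th term is -9.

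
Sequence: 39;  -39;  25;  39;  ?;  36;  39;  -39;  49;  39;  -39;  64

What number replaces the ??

-39

Positions follow the repeating pattern AAB; grouping by letter gives 2 tracks.
Stream A: 39, -39, 39, ?, 39, -39, 39, -39. Alternating ±39.
Stream B: 25, 36, 49, 64. Consecutive squares n² from n = 5.
So the missing entry in stream A is -39.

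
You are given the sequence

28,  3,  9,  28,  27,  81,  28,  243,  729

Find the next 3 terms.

The slot pattern repeats as ABB (period 3), so there are 2 interleaved tracks.
Subsequence A is 28, 28, 28, which is the constant sequence 28.
Subsequence B is 3, 9, 27, 81, 243, 729, which is successive powers of 3.
Position 10 → subsequence A, term 4 = 28.
Position 11 → subsequence B, term 7 = 2187.
Position 12 falls in subsequence B as its term 8, giving 6561.

28, 2187, 6561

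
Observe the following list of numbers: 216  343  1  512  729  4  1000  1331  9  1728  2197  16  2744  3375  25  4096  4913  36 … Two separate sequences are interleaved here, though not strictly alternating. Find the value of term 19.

Reading positions in blocks of 3 reveals the pattern AAB — 2 tracks woven together.
Track A: 216, 343, 512, 729, 1000, 1331, 1728, 2197, 2744, 3375, 4096, 4913 — the cubes 6³, 7³, 8³, ….
Track B: 1, 4, 9, 16, 25, 36 — perfect squares starting at 1².
The 19th slot belongs to track A; its 13th term is 5832.

5832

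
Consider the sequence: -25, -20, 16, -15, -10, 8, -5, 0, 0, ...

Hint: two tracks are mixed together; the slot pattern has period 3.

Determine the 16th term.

25

Positions follow the repeating pattern AAB; grouping by letter gives 2 tracks.
Track A = -25, -20, -15, -10, -5, 0: adding 5 each time.
Track B = 16, 8, 0: linear: a_n = 24 − 8·n.
Position 16 falls in track A as its term 11, giving 25.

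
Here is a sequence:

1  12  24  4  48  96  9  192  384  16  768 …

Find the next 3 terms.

1536, 25, 3072

The slot pattern repeats as ABB (period 3), so there are 2 interleaved tracks.
Stream A: 1, 4, 9, 16 (consecutive squares n² from n = 1).
Stream B: 12, 24, 48, 96, 192, 384, 768 (geometric with ratio 2).
The 12th slot belongs to stream B; its 8th term is 1536.
Position 13 falls in stream A as its term 5, giving 25.
Position 14 → stream B, term 9 = 3072.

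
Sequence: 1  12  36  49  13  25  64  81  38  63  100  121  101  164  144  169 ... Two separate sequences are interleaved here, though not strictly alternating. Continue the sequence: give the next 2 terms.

Reading positions in blocks of 4 reveals the pattern AABB — 2 tracks woven together.
Track A: 1, 12, 13, 25, 38, 63, 101, 164 (each term equals the sum of the previous two).
Track B: 36, 49, 64, 81, 100, 121, 144, 169 (consecutive squares n² from n = 6).
The 17th slot belongs to track A; its 9th term is 265.
The 18th slot belongs to track A; its 10th term is 429.

265, 429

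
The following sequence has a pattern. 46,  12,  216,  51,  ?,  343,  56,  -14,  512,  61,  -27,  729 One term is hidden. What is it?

-1

Split by position mod 3: positions 1, 4, 7, … form one track, and each other residue class forms its own.
Track A = 46, 51, 56, 61: arithmetic with common difference +5.
Track B = 12, ?, -14, -27: arithmetic, step −13.
Track C = 216, 343, 512, 729: the cubes 6³, 7³, 8³, ….
So the missing entry in track B is -1.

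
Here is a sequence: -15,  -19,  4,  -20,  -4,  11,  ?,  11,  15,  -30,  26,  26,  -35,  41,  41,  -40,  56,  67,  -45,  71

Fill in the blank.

-25

Split by position mod 3 into 3 tracks.
Stream A is -15, -20, ?, -30, -35, -40, -45, which is subtracting 5 each time.
Stream B is -19, -4, 11, 26, 41, 56, 71, which is arithmetic, step +15.
Stream C is 4, 11, 15, 26, 41, 67, which is each term equals the sum of the previous two.
The gap is stream A's term 3; the rule gives -25.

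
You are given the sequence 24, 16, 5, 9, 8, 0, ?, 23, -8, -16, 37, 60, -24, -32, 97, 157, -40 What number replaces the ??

14

Reading positions in blocks of 4 reveals the pattern AABB — 2 tracks woven together.
Track A: 24, 16, 8, 0, -8, -16, -24, -32, -40. Subtracting 8 each time.
Track B: 5, 9, ?, 23, 37, 60, 97, 157. A Fibonacci-like recurrence a_n = a_{n-1} + a_{n-2}.
The gap is track B's term 3; the rule gives 14.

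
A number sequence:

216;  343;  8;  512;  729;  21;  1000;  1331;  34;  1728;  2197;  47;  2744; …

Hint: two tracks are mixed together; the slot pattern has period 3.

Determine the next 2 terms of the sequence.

Reading positions in blocks of 3 reveals the pattern AAB — 2 tracks woven together.
Track A: 216, 343, 512, 729, 1000, 1331, 1728, 2197, 2744 — the cubes 6³, 7³, 8³, ….
Track B: 8, 21, 34, 47 — linear: a_n = -5 + 13·n.
Position 14 → track A, term 10 = 3375.
Position 15 → track B, term 5 = 60.

3375, 60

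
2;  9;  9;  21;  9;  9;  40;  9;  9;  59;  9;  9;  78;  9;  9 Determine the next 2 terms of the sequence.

Reading positions in blocks of 3 reveals the pattern ABB — 2 tracks woven together.
Track A: 2, 21, 40, 59, 78 — linear: a_n = -17 + 19·n.
Track B: 9, 9, 9, 9, 9, 9, 9, 9, 9, 9 — constant 9.
The 16th slot belongs to track A; its 6th term is 97.
Position 17 falls in track B as its term 11, giving 9.

97, 9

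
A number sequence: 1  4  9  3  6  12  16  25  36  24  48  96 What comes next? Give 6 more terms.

Reading positions in blocks of 6 reveals the pattern AAABBB — 2 tracks woven together.
Track A: 1, 4, 9, 16, 25, 36 — the squares 1², 2², 3², ….
Track B: 3, 6, 12, 24, 48, 96 — geometric, ×2 each step.
Term 13 comes from track A (its 7th entry): 49.
Position 14 falls in track A as its term 8, giving 64.
Term 15 comes from track A (its 9th entry): 81.
Term 16 comes from track B (its 7th entry): 192.
Position 17 falls in track B as its term 8, giving 384.
The 18th slot belongs to track B; its 9th term is 768.

49, 64, 81, 192, 384, 768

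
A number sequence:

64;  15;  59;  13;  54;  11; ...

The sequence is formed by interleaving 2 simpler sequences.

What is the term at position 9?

Split by position mod 2 into 2 tracks.
Track A is 64, 59, 54, which is linear: a_n = 69 − 5·n.
Track B is 15, 13, 11, which is arithmetic, step −2.
The 9th slot belongs to track A; its 5th term is 44.

44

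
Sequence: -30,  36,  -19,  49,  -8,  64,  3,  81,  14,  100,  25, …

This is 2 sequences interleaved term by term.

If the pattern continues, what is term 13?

36

Positions 1, 3, 5, … form one subsequence and positions 2, 4, 6, … form another.
Track A is -30, -19, -8, 3, 14, 25, which is arithmetic with common difference +11.
Track B is 36, 49, 64, 81, 100, which is the squares 6², 7², 8², ….
Position 13 falls in track A as its term 7, giving 36.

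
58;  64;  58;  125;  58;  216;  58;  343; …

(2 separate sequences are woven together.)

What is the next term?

58

Positions 1, 3, 5, … form one subsequence and positions 2, 4, 6, … form another.
Subsequence A = 58, 58, 58, 58: constant 58.
Subsequence B = 64, 125, 216, 343: consecutive cubes n³ from n = 4.
Position 9 → subsequence A, term 5 = 58.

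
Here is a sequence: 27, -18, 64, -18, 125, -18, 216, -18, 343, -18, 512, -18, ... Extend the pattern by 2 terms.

729, -18

Positions 1, 3, 5, … form one subsequence and positions 2, 4, 6, … form another.
Subsequence A: 27, 64, 125, 216, 343, 512. Consecutive cubes n³ from n = 3.
Subsequence B: -18, -18, -18, -18, -18, -18. Always -18.
Term 13 comes from subsequence A (its 7th entry): 729.
Position 14 → subsequence B, term 7 = -18.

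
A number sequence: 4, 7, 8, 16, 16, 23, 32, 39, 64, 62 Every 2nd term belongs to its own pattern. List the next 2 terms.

Taking every 2nd term gives 2 separate tracks.
Subsequence A: 4, 8, 16, 32, 64 (powers of 2).
Subsequence B: 7, 16, 23, 39, 62 (a Fibonacci-like recurrence a_n = a_{n-1} + a_{n-2}).
Position 11 falls in subsequence A as its term 6, giving 128.
Term 12 comes from subsequence B (its 6th entry): 101.

128, 101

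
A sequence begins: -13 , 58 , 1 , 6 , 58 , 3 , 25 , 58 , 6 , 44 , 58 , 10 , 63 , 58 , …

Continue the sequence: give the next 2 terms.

15, 82

Taking every 3rd term gives 3 separate tracks.
Track A: -13, 6, 25, 44, 63. Arithmetic with common difference +19.
Track B: 58, 58, 58, 58, 58. Constant 58.
Track C: 1, 3, 6, 10. Triangular numbers starting at T_1.
Position 15 → track C, term 5 = 15.
Position 16 → track A, term 6 = 82.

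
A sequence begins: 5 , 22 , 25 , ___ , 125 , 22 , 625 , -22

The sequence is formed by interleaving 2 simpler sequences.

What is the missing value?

Odd-indexed and even-indexed terms follow separate rules.
Stream A: 5, 25, 125, 625 — geometric with ratio 5.
Stream B: 22, ?, 22, -22 — alternating ±22.
So the missing entry in stream B is -22.

-22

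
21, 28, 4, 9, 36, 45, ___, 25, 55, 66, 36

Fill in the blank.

The slot pattern repeats as AABB (period 4), so there are 2 interleaved tracks.
Stream A: 21, 28, 36, 45, 55, 66. Triangular numbers starting at T_6.
Stream B: 4, 9, ?, 25, 36. Perfect squares starting at 2².
So the missing entry in stream B is 16.

16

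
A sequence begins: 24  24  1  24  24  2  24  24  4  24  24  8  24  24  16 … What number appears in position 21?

64

The slot pattern repeats as AAB (period 3), so there are 2 interleaved tracks.
Track A is 24, 24, 24, 24, 24, 24, 24, 24, 24, 24, which is constant 24.
Track B is 1, 2, 4, 8, 16, which is multiplying by 2 each time.
Term 21 comes from track B (its 7th entry): 64.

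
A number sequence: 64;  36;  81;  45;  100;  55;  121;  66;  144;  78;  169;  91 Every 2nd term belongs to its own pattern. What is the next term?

Positions 1, 3, 5, … form one subsequence and positions 2, 4, 6, … form another.
Track A: 64, 81, 100, 121, 144, 169. The squares 8², 9², 10², ….
Track B: 36, 45, 55, 66, 78, 91. The triangular numbers T_8, T_9, ….
The 13th slot belongs to track A; its 7th term is 196.

196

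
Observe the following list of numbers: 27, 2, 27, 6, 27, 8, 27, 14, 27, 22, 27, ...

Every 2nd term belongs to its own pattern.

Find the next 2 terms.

36, 27

Odd-indexed and even-indexed terms follow separate rules.
Track A: 27, 27, 27, 27, 27, 27 (constant 27).
Track B: 2, 6, 8, 14, 22 (Fibonacci-style (each term is the sum of the two before it)).
Position 12 falls in track B as its term 6, giving 36.
Position 13 falls in track A as its term 7, giving 27.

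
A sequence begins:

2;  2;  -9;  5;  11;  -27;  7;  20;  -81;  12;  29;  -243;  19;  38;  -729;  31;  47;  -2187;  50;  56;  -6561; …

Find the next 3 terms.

Read the sequence 3 terms at a time; column i is its own pattern.
Stream A is 2, 5, 7, 12, 19, 31, 50, which is a Fibonacci-like recurrence a_n = a_{n-1} + a_{n-2}.
Stream B is 2, 11, 20, 29, 38, 47, 56, which is arithmetic, step +9.
Stream C is -9, -27, -81, -243, -729, -2187, -6561, which is geometric with ratio 3.
Position 22 → stream A, term 8 = 81.
Term 23 comes from stream B (its 8th entry): 65.
Position 24 → stream C, term 8 = -19683.

81, 65, -19683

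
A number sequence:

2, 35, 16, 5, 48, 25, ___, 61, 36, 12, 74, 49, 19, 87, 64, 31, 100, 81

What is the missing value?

7

Read the sequence 3 terms at a time; column i is its own pattern.
Track A is 2, 5, ?, 12, 19, 31, which is a Fibonacci-like recurrence a_n = a_{n-1} + a_{n-2}.
Track B is 35, 48, 61, 74, 87, 100, which is linear: a_n = 22 + 13·n.
Track C is 16, 25, 36, 49, 64, 81, which is perfect squares starting at 4².
So the missing entry in track A is 7.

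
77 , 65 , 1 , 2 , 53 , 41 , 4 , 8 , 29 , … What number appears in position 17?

-19

Positions follow the repeating pattern AABB; grouping by letter gives 2 tracks.
Stream A: 77, 65, 53, 41, 29. Subtracting 12 each time.
Stream B: 1, 2, 4, 8. Multiplying by 2 each time.
Position 17 falls in stream A as its term 9, giving -19.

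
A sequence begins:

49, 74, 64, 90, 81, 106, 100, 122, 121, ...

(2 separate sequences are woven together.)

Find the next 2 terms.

138, 144

Split by position mod 2 into 2 tracks.
Stream A: 49, 64, 81, 100, 121 (the squares 7², 8², 9², …).
Stream B: 74, 90, 106, 122 (linear: a_n = 58 + 16·n).
Term 10 comes from stream B (its 5th entry): 138.
Position 11 → stream A, term 6 = 144.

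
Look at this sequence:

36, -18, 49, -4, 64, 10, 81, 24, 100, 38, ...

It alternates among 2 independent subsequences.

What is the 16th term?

80

Positions 1, 3, 5, … form one subsequence and positions 2, 4, 6, … form another.
Subsequence A: 36, 49, 64, 81, 100 — perfect squares starting at 6².
Subsequence B: -18, -4, 10, 24, 38 — arithmetic, step +14.
The 16th slot belongs to subsequence B; its 8th term is 80.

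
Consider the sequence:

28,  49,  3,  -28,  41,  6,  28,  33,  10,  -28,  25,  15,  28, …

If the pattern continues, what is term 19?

Read the sequence 3 terms at a time; column i is its own pattern.
Subsequence A = 28, -28, 28, -28, 28: alternating ±28.
Subsequence B = 49, 41, 33, 25: linear: a_n = 57 − 8·n.
Subsequence C = 3, 6, 10, 15: triangular numbers n(n+1)/2 for n = 2, 3, ….
Position 19 falls in subsequence A as its term 7, giving 28.

28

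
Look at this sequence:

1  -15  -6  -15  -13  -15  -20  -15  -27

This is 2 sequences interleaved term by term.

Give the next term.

Taking every 2nd term gives 2 separate tracks.
Track A is 1, -6, -13, -20, -27, which is arithmetic with common difference −7.
Track B is -15, -15, -15, -15, which is constant -15.
The 10th slot belongs to track B; its 5th term is -15.

-15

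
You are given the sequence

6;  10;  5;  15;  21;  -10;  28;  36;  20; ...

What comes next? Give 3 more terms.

45, 55, -40

The slot pattern repeats as AAB (period 3), so there are 2 interleaved tracks.
Subsequence A: 6, 10, 15, 21, 28, 36. The triangular numbers T_3, T_4, ….
Subsequence B: 5, -10, 20. Geometric, ×-2 each step.
Term 10 comes from subsequence A (its 7th entry): 45.
The 11th slot belongs to subsequence A; its 8th term is 55.
Term 12 comes from subsequence B (its 4th entry): -40.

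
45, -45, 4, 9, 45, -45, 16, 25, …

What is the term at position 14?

The slot pattern repeats as AABB (period 4), so there are 2 interleaved tracks.
Subsequence A: 45, -45, 45, -45 (oscillating between 45 and -45).
Subsequence B: 4, 9, 16, 25 (perfect squares starting at 2²).
Term 14 comes from subsequence A (its 8th entry): -45.

-45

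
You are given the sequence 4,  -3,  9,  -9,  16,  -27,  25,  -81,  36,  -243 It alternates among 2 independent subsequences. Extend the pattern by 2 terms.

49, -729

Split by position mod 2 into 2 tracks.
Track A: 4, 9, 16, 25, 36 — perfect squares starting at 2².
Track B: -3, -9, -27, -81, -243 — multiplying by 3 each time.
The 11th slot belongs to track A; its 6th term is 49.
Position 12 → track B, term 6 = -729.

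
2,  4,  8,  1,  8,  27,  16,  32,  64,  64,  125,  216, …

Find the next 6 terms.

128, 256, 512, 343, 512, 729

Positions follow the repeating pattern AAABBB; grouping by letter gives 2 tracks.
Track A: 2, 4, 8, 16, 32, 64 (powers 2^1, 2^2, 2^3, …).
Track B: 1, 8, 27, 64, 125, 216 (the cubes 1³, 2³, 3³, …).
Term 13 comes from track A (its 7th entry): 128.
The 14th slot belongs to track A; its 8th term is 256.
Position 15 falls in track A as its term 9, giving 512.
Term 16 comes from track B (its 7th entry): 343.
Term 17 comes from track B (its 8th entry): 512.
Term 18 comes from track B (its 9th entry): 729.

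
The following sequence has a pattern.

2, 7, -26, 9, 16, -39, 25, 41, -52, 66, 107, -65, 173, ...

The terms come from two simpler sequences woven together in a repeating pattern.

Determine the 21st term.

-104

The slot pattern repeats as AAB (period 3), so there are 2 interleaved tracks.
Subsequence A = 2, 7, 9, 16, 25, 41, 66, 107, 173: Fibonacci-style (each term is the sum of the two before it).
Subsequence B = -26, -39, -52, -65: linear: a_n = -13 − 13·n.
Position 21 → subsequence B, term 7 = -104.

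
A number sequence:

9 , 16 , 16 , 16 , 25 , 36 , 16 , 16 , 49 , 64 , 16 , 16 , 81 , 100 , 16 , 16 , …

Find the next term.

Positions follow the repeating pattern AABB; grouping by letter gives 2 tracks.
Track A: 9, 16, 25, 36, 49, 64, 81, 100 (perfect squares starting at 3²).
Track B: 16, 16, 16, 16, 16, 16, 16, 16 (always 16).
Position 17 → track A, term 9 = 121.

121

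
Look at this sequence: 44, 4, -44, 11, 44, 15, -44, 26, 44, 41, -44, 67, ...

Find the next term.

Positions 1, 3, 5, … form one subsequence and positions 2, 4, 6, … form another.
Track A: 44, -44, 44, -44, 44, -44 (alternating ±44).
Track B: 4, 11, 15, 26, 41, 67 (a Fibonacci-like recurrence a_n = a_{n-1} + a_{n-2}).
Term 13 comes from track A (its 7th entry): 44.

44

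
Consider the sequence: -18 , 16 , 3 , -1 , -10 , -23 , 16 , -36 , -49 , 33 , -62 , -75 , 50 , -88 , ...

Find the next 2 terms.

-101, 67

Reading positions in blocks of 3 reveals the pattern ABB — 2 tracks woven together.
Subsequence A: -18, -1, 16, 33, 50 — linear: a_n = -35 + 17·n.
Subsequence B: 16, 3, -10, -23, -36, -49, -62, -75, -88 — arithmetic, step −13.
Term 15 comes from subsequence B (its 10th entry): -101.
Position 16 falls in subsequence A as its term 6, giving 67.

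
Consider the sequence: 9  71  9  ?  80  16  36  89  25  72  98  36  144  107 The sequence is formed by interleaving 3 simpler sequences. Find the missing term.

The terms cycle through 3 interleaved subsequences.
Subsequence A: 9, ?, 36, 72, 144 (a geometric progression (common ratio 2)).
Subsequence B: 71, 80, 89, 98, 107 (arithmetic with common difference +9).
Subsequence C: 9, 16, 25, 36 (consecutive squares n² from n = 3).
So the missing entry in subsequence A is 18.

18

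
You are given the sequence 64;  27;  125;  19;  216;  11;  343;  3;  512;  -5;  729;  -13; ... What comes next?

1000

Split by position mod 2 into 2 tracks.
Track A: 64, 125, 216, 343, 512, 729 — the cubes 4³, 5³, 6³, ….
Track B: 27, 19, 11, 3, -5, -13 — arithmetic, step −8.
Position 13 → track A, term 7 = 1000.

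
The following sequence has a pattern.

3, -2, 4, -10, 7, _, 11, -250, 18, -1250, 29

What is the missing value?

Odd-indexed and even-indexed terms follow separate rules.
Track A is 3, 4, 7, 11, 18, 29, which is each term equals the sum of the previous two.
Track B is -2, -10, ?, -250, -1250, which is multiplying by 5 each time.
Track B's pattern makes the blank -50.

-50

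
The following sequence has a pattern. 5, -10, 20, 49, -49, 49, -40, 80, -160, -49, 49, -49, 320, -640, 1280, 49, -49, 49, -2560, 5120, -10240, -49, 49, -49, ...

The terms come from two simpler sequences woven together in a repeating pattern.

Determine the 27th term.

The slot pattern repeats as AAABBB (period 6), so there are 2 interleaved tracks.
Track A: 5, -10, 20, -40, 80, -160, 320, -640, 1280, -2560, 5120, -10240 (geometric, ×-2 each step).
Track B: 49, -49, 49, -49, 49, -49, 49, -49, 49, -49, 49, -49 (alternating ±49).
Position 27 → track A, term 15 = 81920.

81920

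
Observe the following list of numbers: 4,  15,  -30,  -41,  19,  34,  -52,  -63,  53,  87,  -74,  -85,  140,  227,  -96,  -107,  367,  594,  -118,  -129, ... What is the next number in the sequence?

961

The slot pattern repeats as AABB (period 4), so there are 2 interleaved tracks.
Track A is 4, 15, 19, 34, 53, 87, 140, 227, 367, 594, which is a Fibonacci-like recurrence a_n = a_{n-1} + a_{n-2}.
Track B is -30, -41, -52, -63, -74, -85, -96, -107, -118, -129, which is linear: a_n = -19 − 11·n.
Position 21 falls in track A as its term 11, giving 961.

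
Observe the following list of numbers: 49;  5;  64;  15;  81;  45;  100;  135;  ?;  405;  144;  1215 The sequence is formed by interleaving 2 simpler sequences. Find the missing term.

Taking every 2nd term gives 2 separate tracks.
Stream A is 49, 64, 81, 100, ?, 144, which is the squares 7², 8², 9², ….
Stream B is 5, 15, 45, 135, 405, 1215, which is multiplying by 3 each time.
The gap is stream A's term 5; the rule gives 121.

121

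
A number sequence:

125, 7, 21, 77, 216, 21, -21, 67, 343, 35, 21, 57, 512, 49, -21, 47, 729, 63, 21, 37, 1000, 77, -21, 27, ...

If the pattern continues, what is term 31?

The terms cycle through 4 interleaved subsequences.
Track A: 125, 216, 343, 512, 729, 1000 — consecutive cubes n³ from n = 5.
Track B: 7, 21, 35, 49, 63, 77 — linear: a_n = -7 + 14·n.
Track C: 21, -21, 21, -21, 21, -21 — oscillating between 21 and -21.
Track D: 77, 67, 57, 47, 37, 27 — subtracting 10 each time.
The 31st slot belongs to track C; its 8th term is -21.

-21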